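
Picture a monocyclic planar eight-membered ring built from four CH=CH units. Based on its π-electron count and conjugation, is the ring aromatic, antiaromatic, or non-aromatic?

All ring atoms are sp² and supply a p orbital to the ring (each doubly-bonded ring atom is sp² with one p-orbital electron); the conjugation is uninterrupted.
Adding the contributions, 4 × 2 = 8 from the 4 double-bond units.
8 = 4(2); a planar, fully conjugated 4n system is antiaromatic.
This is cyclooctatetraene.

Antiaromatic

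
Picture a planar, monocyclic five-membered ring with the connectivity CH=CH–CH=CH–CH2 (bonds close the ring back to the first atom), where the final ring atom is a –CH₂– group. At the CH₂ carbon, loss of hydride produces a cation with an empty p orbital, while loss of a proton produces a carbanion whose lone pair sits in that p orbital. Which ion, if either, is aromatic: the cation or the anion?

The anion

Both ions have a continuous loop of p orbitals — each ring atom is sp².
Cation: 2 × 2 + 0 = 4 π electrons → 4(1), antiaromatic.
Anion: 2 × 2 + 2 = 6 π electrons → 4(1)+2, aromatic.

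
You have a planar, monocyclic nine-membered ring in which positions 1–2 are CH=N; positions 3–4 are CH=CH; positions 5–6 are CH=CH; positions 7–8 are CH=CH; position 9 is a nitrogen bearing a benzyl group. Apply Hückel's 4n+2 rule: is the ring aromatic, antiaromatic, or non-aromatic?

Aromatic

The p orbitals form a continuous loop: each doubly-bonded ring atom is sp² with one p-orbital electron; each =N– nitrogen is pyridine-type (lone pair in the sp² plane, one electron in the p orbital); the pyrrole-type nitrogen donates its lone pair from the p orbital. The ring is fully conjugated.
Tallying contributions gives 4 × 2 = 8 from the double-bond units + 2 from the N(benzyl) atom = 10.
That gives a 4n+2 count (10, n = 2).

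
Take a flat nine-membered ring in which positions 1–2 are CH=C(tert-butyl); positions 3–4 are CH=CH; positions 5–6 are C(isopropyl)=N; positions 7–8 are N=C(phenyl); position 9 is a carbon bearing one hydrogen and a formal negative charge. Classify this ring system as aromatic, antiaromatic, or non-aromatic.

All ring atoms are sp² and supply a p orbital to the ring (each doubly-bonded ring atom is sp² with one p-orbital electron; each sp² =N– keeps its lone pair in-plane and puts one electron into the π system; the carbanion's lone pair occupies the p orbital); the conjugation is uninterrupted.
π-electron count: 4 × 2 = 8 from the double-bond units + 2 from the CH(-) atom = 10.
Since 10 = 4·2 + 2, the ring meets the 4n+2 criterion.

Aromatic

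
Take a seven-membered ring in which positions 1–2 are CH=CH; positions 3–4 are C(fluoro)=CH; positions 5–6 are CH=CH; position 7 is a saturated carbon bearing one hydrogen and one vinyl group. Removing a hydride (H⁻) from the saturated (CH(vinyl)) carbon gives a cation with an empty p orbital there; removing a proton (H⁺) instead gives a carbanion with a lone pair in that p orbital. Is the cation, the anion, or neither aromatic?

In both ions every ring atom is sp² and contributes a p orbital, so both rings are fully conjugated.
Cation: 3 × 2 + 0 = 6 π electrons → 4(1)+2, aromatic.
Anion: 3 × 2 + 2 = 8 π electrons → 4(2), antiaromatic.

The cation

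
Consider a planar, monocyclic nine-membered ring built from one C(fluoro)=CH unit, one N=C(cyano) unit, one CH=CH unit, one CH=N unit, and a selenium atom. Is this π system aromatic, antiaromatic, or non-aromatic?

Aromatic

All ring atoms are sp² and supply a p orbital to the ring (the double-bond atoms are sp², each contributing one p electron; the doubly-bonded nitrogens are pyridine-type — their lone pairs lie in the ring plane, leaving one electron in the p orbital; the selenium donates one lone pair from its p orbital); the conjugation is uninterrupted.
Tallying contributions gives 4 × 2 = 8 from the double-bond units + 2 from the Se atom = 10.
With 10 π electrons (n = 2), the Hückel 4n+2 condition holds.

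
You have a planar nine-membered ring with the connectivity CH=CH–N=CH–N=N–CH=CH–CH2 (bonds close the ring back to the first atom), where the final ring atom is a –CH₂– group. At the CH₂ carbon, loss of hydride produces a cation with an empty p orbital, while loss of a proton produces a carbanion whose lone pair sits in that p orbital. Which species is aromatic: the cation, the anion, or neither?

The anion

In either ion the ring is fully conjugated: every atom, including the new sp² carbon, supplies a p orbital.
Cation: 4 × 2 + 0 = 8 π electrons → 4(2), antiaromatic.
Anion: 4 × 2 + 2 = 10 π electrons → 4(2)+2, aromatic.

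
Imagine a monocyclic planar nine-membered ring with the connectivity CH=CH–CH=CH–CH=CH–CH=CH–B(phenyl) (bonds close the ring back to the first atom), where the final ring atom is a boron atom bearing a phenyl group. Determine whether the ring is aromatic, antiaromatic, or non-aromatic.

The p orbitals form a continuous loop: every atom in a ring double bond is sp² and brings one electron to the p orbital; the boron has an empty p orbital. The ring is fully conjugated.
Adding the contributions, 4 × 2 = 8 from the double-bond units + 0 from the B(phenyl) atom = 8.
8 is a 4n count (n = 2), so the planar conjugated ring is antiaromatic.

Antiaromatic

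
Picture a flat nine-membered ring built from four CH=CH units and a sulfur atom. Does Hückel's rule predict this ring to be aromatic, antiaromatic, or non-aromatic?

Aromatic

The p orbitals form a continuous loop: every atom in a ring double bond is sp² and brings one electron to the p orbital; the sulfur donates one lone pair from its p orbital. The ring is fully conjugated.
Counting π electrons: 4 × 2 = 8 from the double-bond units + 2 from the S atom = 10.
Since 10 = 4·2 + 2, the ring meets the 4n+2 criterion.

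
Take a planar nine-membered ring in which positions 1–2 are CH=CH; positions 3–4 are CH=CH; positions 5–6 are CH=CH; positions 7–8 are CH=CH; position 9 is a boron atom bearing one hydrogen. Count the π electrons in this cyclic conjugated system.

Check conjugation: each doubly-bonded ring atom is sp² with one p-orbital electron; the boron has an empty p orbital — every position has a p orbital, so the cyclic π system is continuous.
π-electron count: 4 × 2 = 8 from the double-bond units + 0 from the BH atom = 8.

8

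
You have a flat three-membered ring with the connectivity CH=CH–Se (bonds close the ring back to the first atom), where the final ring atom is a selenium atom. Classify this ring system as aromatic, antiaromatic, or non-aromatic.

Every ring atom contributes a p orbital perpendicular to the ring (each doubly-bonded ring atom is sp² with one p-orbital electron; the selenium donates one lone pair from its p orbital), so the π system is cyclic and fully conjugated.
π-electron count: 1 × 2 = 2 from the double-bond unit + 2 from the Se atom = 4.
A 4n π count (4, n = 1) in a planar conjugated ring means antiaromatic.

Antiaromatic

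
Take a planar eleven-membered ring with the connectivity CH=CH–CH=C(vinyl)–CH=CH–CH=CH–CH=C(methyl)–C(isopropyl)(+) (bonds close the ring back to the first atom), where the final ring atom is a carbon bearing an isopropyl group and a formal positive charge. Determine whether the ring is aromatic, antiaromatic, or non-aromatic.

Aromatic

The p orbitals form a continuous loop: each doubly-bonded ring atom is sp² with one p-orbital electron; the carbocation has an empty p orbital. The ring is fully conjugated.
Tallying contributions gives 5 × 2 = 10 from the double-bond units + 0 from the C(isopropyl)(+) atom = 10.
That gives a 4n+2 count (10, n = 2).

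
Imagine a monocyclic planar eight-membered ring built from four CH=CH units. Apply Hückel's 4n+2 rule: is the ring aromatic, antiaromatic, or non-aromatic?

The p orbitals form a continuous loop: every atom in a ring double bond is sp² and brings one electron to the p orbital. The ring is fully conjugated.
π-electron count: 4 × 2 = 8 from the 4 double-bond units.
8 is a 4n count (n = 2), so the planar conjugated ring is antiaromatic.
(This ring is cyclooctatetraene.)

Antiaromatic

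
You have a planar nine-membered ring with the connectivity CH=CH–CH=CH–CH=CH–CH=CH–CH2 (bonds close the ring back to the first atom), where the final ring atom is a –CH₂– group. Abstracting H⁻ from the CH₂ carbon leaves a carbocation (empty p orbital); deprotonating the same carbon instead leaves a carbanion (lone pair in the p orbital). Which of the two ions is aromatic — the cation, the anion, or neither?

The anion

In either ion the ring is fully conjugated: every atom, including the new sp² carbon, supplies a p orbital.
Cation: 4 × 2 + 0 = 8 π electrons → 4(2), antiaromatic.
Anion: 4 × 2 + 2 = 10 π electrons → 4(2)+2, aromatic.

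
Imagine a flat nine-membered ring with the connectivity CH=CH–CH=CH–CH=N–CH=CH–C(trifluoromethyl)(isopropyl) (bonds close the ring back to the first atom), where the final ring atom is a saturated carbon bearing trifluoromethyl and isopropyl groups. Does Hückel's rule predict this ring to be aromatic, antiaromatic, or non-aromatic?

Non-aromatic

The C(trifluoromethyl)(isopropyl) position has four σ bonds — that saturated carbon is sp³ and has no p orbital in the ring π system — so the cyclic conjugation is interrupted.
Hückel's rule only applies to fully conjugated rings, so this one is simply non-aromatic.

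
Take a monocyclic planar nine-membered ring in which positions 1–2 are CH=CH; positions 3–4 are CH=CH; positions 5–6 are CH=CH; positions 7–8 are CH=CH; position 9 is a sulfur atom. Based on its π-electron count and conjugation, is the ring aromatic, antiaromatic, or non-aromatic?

Aromatic

All ring atoms are sp² and supply a p orbital to the ring (the double-bond atoms are sp², each contributing one p electron; the sulfur donates one lone pair from its p orbital); the conjugation is uninterrupted.
Counting π electrons: 4 × 2 = 8 from the double-bond units + 2 from the S atom = 10.
With 10 π electrons (n = 2), the Hückel 4n+2 condition holds.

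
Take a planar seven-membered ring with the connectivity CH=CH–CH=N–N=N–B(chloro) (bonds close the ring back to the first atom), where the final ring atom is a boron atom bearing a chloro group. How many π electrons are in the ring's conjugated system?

Check conjugation: every atom in a ring double bond is sp² and brings one electron to the p orbital; the doubly-bonded nitrogens are pyridine-type — their lone pairs lie in the ring plane, leaving one electron in the p orbital; the boron has an empty p orbital — every position has a p orbital, so the cyclic π system is continuous.
Counting π electrons: 3 × 2 = 6 from the double-bond units + 0 from the B(chloro) atom = 6.

6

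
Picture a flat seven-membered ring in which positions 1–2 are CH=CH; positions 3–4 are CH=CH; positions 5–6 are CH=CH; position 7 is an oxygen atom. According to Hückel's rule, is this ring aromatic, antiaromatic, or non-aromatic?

Every ring atom contributes a p orbital perpendicular to the ring (the double-bond atoms are sp², each contributing one p electron; the oxygen donates one lone pair from its p orbital), so the π system is cyclic and fully conjugated.
Adding the contributions, 3 × 2 = 6 from the double-bond units + 2 from the O atom = 8.
8 is a 4n count (n = 2), so the planar conjugated ring is antiaromatic.

Antiaromatic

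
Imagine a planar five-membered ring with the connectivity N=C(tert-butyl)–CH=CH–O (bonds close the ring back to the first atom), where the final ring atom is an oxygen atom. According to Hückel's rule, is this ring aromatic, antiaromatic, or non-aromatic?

Check conjugation: every atom in a ring double bond is sp² and brings one electron to the p orbital; the doubly-bonded nitrogens are pyridine-type — their lone pairs lie in the ring plane, leaving one electron in the p orbital; the oxygen donates one lone pair from its p orbital — every position has a p orbital, so the cyclic π system is continuous.
Counting π electrons: 2 × 2 = 4 from the double-bond units + 2 from the O atom = 6.
With 6 π electrons (n = 1), the Hückel 4n+2 condition holds.

Aromatic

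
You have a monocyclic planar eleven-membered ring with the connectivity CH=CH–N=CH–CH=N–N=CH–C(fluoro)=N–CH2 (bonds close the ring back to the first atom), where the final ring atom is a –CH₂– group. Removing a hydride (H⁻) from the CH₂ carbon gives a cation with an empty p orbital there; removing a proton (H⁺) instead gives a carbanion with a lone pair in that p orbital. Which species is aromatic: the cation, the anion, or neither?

The cation

In either ion the ring is fully conjugated: every atom, including the new sp² carbon, supplies a p orbital.
Cation: 5 × 2 + 0 = 10 π electrons → 4(2)+2, aromatic.
Anion: 5 × 2 + 2 = 12 π electrons → 4(3), antiaromatic.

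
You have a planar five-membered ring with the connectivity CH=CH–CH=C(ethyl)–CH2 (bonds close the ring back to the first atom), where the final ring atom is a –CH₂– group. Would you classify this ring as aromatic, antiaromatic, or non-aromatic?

Non-aromatic

The CH2 carbon is saturated: the tetrahedral CH₂ carbon is sp³ and has no p orbital in the ring π system. Conjugation is not continuous around the ring.
A ring that is not fully conjugated cannot be aromatic or antiaromatic regardless of its π-electron count.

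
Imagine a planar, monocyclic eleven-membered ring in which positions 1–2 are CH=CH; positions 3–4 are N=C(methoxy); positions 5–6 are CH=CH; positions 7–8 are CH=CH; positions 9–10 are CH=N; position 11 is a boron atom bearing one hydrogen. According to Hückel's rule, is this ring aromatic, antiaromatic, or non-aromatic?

The p orbitals form a continuous loop: the double-bond atoms are sp², each contributing one p electron; the doubly-bonded nitrogens are pyridine-type — their lone pairs lie in the ring plane, leaving one electron in the p orbital; the boron has an empty p orbital. The ring is fully conjugated.
Tallying contributions gives 5 × 2 = 10 from the double-bond units + 0 from the BH atom = 10.
With 10 π electrons (n = 2), the Hückel 4n+2 condition holds.

Aromatic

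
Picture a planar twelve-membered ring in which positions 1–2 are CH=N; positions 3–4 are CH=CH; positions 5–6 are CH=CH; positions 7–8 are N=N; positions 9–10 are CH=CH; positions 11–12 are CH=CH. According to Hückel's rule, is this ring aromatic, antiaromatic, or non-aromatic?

Antiaromatic

Every ring atom contributes a p orbital perpendicular to the ring (the double-bond atoms are sp², each contributing one p electron; the doubly-bonded nitrogens are pyridine-type — their lone pairs lie in the ring plane, leaving one electron in the p orbital), so the π system is cyclic and fully conjugated.
Adding the contributions, 6 × 2 = 12 from the 6 double-bond units.
With 12 = 4·3 π electrons, Hückel's rule classifies the planar ring as antiaromatic.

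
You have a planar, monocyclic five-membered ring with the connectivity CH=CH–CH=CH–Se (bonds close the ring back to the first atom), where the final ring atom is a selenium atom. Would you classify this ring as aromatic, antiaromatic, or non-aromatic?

Every ring atom contributes a p orbital perpendicular to the ring (each doubly-bonded ring atom is sp² with one p-orbital electron; the selenium donates one lone pair from its p orbital), so the π system is cyclic and fully conjugated.
Adding the contributions, 2 × 2 = 4 from the double-bond units + 2 from the Se atom = 6.
With 6 π electrons (n = 1), the Hückel 4n+2 condition holds.
This is selenophene.

Aromatic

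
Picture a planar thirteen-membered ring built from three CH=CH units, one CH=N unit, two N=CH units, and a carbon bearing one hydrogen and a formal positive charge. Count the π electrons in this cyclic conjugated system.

The p orbitals form a continuous loop: every atom in a ring double bond is sp² and brings one electron to the p orbital; the doubly-bonded nitrogens are pyridine-type — their lone pairs lie in the ring plane, leaving one electron in the p orbital; the carbocation has an empty p orbital. The ring is fully conjugated.
Adding the contributions, 6 × 2 = 12 from the double-bond units + 0 from the CH(+) atom = 12.

12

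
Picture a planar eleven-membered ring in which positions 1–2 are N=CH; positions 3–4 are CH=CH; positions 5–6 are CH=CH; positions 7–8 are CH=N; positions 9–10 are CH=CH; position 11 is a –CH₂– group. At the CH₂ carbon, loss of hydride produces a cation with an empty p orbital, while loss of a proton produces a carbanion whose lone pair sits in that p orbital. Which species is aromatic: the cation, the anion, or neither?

Both ions have a continuous loop of p orbitals — each ring atom is sp².
Cation: 5 × 2 + 0 = 10 π electrons → 4(2)+2, aromatic.
Anion: 5 × 2 + 2 = 12 π electrons → 4(3), antiaromatic.

The cation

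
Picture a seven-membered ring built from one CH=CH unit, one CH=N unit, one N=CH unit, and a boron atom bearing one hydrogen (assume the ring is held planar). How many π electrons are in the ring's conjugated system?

6

The p orbitals form a continuous loop: each doubly-bonded ring atom is sp² with one p-orbital electron; each =N– nitrogen is pyridine-type (lone pair in the sp² plane, one electron in the p orbital); the boron has an empty p orbital. The ring is fully conjugated.
Counting π electrons: 3 × 2 = 6 from the double-bond units + 0 from the BH atom = 6.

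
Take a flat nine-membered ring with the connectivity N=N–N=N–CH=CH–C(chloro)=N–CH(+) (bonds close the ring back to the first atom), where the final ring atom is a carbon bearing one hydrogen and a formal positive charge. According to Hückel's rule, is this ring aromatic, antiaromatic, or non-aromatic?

Antiaromatic

Every ring atom contributes a p orbital perpendicular to the ring (the double-bond atoms are sp², each contributing one p electron; each =N– nitrogen is pyridine-type (lone pair in the sp² plane, one electron in the p orbital); the carbocation has an empty p orbital), so the π system is cyclic and fully conjugated.
Adding the contributions, 4 × 2 = 8 from the double-bond units + 0 from the CH(+) atom = 8.
A 4n π count (8, n = 2) in a planar conjugated ring means antiaromatic.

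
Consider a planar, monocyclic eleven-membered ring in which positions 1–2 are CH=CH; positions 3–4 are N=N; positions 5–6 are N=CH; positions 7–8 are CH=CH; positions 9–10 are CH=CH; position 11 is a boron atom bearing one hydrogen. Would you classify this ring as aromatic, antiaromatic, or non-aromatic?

Every ring atom contributes a p orbital perpendicular to the ring (each doubly-bonded ring atom is sp² with one p-orbital electron; each =N– nitrogen is pyridine-type (lone pair in the sp² plane, one electron in the p orbital); the boron has an empty p orbital), so the π system is cyclic and fully conjugated.
Adding the contributions, 5 × 2 = 10 from the double-bond units + 0 from the BH atom = 10.
With 10 π electrons (n = 2), the Hückel 4n+2 condition holds.

Aromatic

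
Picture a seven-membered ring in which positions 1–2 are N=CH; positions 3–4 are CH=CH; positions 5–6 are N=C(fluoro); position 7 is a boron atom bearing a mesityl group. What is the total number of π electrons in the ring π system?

6

All ring atoms are sp² and supply a p orbital to the ring (every atom in a ring double bond is sp² and brings one electron to the p orbital; each =N– nitrogen is pyridine-type (lone pair in the sp² plane, one electron in the p orbital); the boron has an empty p orbital); the conjugation is uninterrupted.
π-electron count: 3 × 2 = 6 from the double-bond units + 0 from the B(mesityl) atom = 6.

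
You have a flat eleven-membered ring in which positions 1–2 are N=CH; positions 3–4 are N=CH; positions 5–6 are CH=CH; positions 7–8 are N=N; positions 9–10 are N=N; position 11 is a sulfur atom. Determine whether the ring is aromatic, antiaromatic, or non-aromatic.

All ring atoms are sp² and supply a p orbital to the ring (each doubly-bonded ring atom is sp² with one p-orbital electron; the doubly-bonded nitrogens are pyridine-type — their lone pairs lie in the ring plane, leaving one electron in the p orbital; the sulfur donates one lone pair from its p orbital); the conjugation is uninterrupted.
Counting π electrons: 5 × 2 = 10 from the double-bond units + 2 from the S atom = 12.
With 12 = 4·3 π electrons, Hückel's rule classifies the planar ring as antiaromatic.

Antiaromatic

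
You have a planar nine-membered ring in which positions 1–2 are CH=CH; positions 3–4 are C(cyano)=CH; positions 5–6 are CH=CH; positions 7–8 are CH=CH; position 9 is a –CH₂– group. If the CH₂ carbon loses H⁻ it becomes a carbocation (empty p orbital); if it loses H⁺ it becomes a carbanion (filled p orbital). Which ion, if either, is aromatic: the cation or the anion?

The anion

In either ion the ring is fully conjugated: every atom, including the new sp² carbon, supplies a p orbital.
Cation: 4 × 2 + 0 = 8 π electrons → 4(2), antiaromatic.
Anion: 4 × 2 + 2 = 10 π electrons → 4(2)+2, aromatic.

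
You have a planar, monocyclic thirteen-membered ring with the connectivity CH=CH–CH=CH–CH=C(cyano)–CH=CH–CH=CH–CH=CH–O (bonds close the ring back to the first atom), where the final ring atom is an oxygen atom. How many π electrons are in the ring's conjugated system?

The p orbitals form a continuous loop: each doubly-bonded ring atom is sp² with one p-orbital electron; the oxygen donates one lone pair from its p orbital. The ring is fully conjugated.
π-electron count: 6 × 2 = 12 from the double-bond units + 2 from the O atom = 14.

14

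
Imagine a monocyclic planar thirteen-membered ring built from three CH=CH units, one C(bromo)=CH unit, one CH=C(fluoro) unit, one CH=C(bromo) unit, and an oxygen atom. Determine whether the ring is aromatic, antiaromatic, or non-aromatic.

Aromatic

All ring atoms are sp² and supply a p orbital to the ring (every atom in a ring double bond is sp² and brings one electron to the p orbital; the oxygen donates one lone pair from its p orbital); the conjugation is uninterrupted.
π-electron count: 6 × 2 = 12 from the double-bond units + 2 from the O atom = 14.
14 = 4(3) + 2, which satisfies Hückel's 4n+2 rule.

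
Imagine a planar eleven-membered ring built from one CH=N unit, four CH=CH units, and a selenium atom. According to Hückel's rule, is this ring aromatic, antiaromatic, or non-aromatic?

The p orbitals form a continuous loop: every atom in a ring double bond is sp² and brings one electron to the p orbital; the doubly-bonded nitrogens are pyridine-type — their lone pairs lie in the ring plane, leaving one electron in the p orbital; the selenium donates one lone pair from its p orbital. The ring is fully conjugated.
Adding the contributions, 5 × 2 = 10 from the double-bond units + 2 from the Se atom = 12.
A 4n π count (12, n = 3) in a planar conjugated ring means antiaromatic.

Antiaromatic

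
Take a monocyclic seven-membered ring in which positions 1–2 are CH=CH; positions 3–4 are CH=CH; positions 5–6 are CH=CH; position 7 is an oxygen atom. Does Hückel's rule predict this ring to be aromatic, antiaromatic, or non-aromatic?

Antiaromatic

Every ring atom contributes a p orbital perpendicular to the ring (the double-bond atoms are sp², each contributing one p electron; the oxygen donates one lone pair from its p orbital), so the π system is cyclic and fully conjugated.
Adding the contributions, 3 × 2 = 6 from the double-bond units + 2 from the O atom = 8.
With 8 = 4·2 π electrons, Hückel's rule classifies the planar ring as antiaromatic.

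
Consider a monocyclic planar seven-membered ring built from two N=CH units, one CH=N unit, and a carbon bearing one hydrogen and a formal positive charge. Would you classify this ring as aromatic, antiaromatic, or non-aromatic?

Aromatic

The p orbitals form a continuous loop: the double-bond atoms are sp², each contributing one p electron; the doubly-bonded nitrogens are pyridine-type — their lone pairs lie in the ring plane, leaving one electron in the p orbital; the carbocation has an empty p orbital. The ring is fully conjugated.
Counting π electrons: 3 × 2 = 6 from the double-bond units + 0 from the CH(+) atom = 6.
That gives a 4n+2 count (6, n = 1).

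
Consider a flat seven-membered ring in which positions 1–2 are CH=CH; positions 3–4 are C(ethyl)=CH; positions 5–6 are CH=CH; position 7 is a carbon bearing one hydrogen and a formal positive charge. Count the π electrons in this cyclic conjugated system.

Every ring atom contributes a p orbital perpendicular to the ring (the double-bond atoms are sp², each contributing one p electron; the carbocation has an empty p orbital), so the π system is cyclic and fully conjugated.
Counting π electrons: 3 × 2 = 6 from the double-bond units + 0 from the CH(+) atom = 6.

6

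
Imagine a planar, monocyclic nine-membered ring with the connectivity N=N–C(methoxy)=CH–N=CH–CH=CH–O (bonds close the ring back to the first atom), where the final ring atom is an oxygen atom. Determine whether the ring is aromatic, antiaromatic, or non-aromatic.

Aromatic

Every ring atom contributes a p orbital perpendicular to the ring (every atom in a ring double bond is sp² and brings one electron to the p orbital; each sp² =N– keeps its lone pair in-plane and puts one electron into the π system; the oxygen donates one lone pair from its p orbital), so the π system is cyclic and fully conjugated.
Counting π electrons: 4 × 2 = 8 from the double-bond units + 2 from the O atom = 10.
Since 10 = 4·2 + 2, the ring meets the 4n+2 criterion.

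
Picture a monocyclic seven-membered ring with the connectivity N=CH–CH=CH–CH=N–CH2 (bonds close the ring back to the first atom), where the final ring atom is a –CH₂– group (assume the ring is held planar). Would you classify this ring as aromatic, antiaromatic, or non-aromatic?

At the CH2 position, the tetrahedral CH₂ carbon is sp³ and has no p orbital in the ring π system; the ring's p-orbital overlap is broken there.
Broken conjugation rules out both aromaticity and antiaromaticity.

Non-aromatic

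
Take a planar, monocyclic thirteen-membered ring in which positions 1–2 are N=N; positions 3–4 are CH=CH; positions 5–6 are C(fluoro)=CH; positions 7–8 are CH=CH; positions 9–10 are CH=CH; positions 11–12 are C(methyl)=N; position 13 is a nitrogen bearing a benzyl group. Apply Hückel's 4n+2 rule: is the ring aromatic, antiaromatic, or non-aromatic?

Every ring atom contributes a p orbital perpendicular to the ring (every atom in a ring double bond is sp² and brings one electron to the p orbital; each sp² =N– keeps its lone pair in-plane and puts one electron into the π system; the pyrrole-type nitrogen donates its lone pair from the p orbital), so the π system is cyclic and fully conjugated.
π-electron count: 6 × 2 = 12 from the double-bond units + 2 from the N(benzyl) atom = 14.
With 14 π electrons (n = 3), the Hückel 4n+2 condition holds.

Aromatic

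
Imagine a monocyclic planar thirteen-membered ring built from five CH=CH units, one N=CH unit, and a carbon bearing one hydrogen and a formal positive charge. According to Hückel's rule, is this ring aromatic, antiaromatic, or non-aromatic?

Antiaromatic

All ring atoms are sp² and supply a p orbital to the ring (each doubly-bonded ring atom is sp² with one p-orbital electron; each =N– nitrogen is pyridine-type (lone pair in the sp² plane, one electron in the p orbital); the carbocation has an empty p orbital); the conjugation is uninterrupted.
Counting π electrons: 6 × 2 = 12 from the double-bond units + 0 from the CH(+) atom = 12.
A 4n π count (12, n = 3) in a planar conjugated ring means antiaromatic.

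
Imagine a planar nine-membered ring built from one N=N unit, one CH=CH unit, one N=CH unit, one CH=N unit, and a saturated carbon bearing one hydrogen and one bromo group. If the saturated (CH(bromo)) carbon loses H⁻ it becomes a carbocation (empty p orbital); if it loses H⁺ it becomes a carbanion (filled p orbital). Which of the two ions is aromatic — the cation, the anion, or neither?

In both ions every ring atom is sp² and contributes a p orbital, so both rings are fully conjugated.
Cation: 4 × 2 + 0 = 8 π electrons → 4(2), antiaromatic.
Anion: 4 × 2 + 2 = 10 π electrons → 4(2)+2, aromatic.

The anion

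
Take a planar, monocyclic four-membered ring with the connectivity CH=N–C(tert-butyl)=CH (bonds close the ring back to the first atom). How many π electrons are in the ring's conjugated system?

4

Check conjugation: every atom in a ring double bond is sp² and brings one electron to the p orbital; each sp² =N– keeps its lone pair in-plane and puts one electron into the π system — every position has a p orbital, so the cyclic π system is continuous.
Counting π electrons: 2 × 2 = 4 from the 2 double-bond units.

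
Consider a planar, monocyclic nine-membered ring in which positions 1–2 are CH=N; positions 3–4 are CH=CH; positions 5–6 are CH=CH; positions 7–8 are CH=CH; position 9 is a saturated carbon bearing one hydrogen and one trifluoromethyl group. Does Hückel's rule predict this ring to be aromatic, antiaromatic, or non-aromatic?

Non-aromatic

The CH(trifluoromethyl) position has four σ bonds — that saturated carbon is sp³ and has no p orbital in the ring π system — so the cyclic conjugation is interrupted.
Broken conjugation rules out both aromaticity and antiaromaticity.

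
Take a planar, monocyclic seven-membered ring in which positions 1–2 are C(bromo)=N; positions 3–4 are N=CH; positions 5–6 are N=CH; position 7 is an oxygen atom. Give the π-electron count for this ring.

All ring atoms are sp² and supply a p orbital to the ring (the double-bond atoms are sp², each contributing one p electron; each sp² =N– keeps its lone pair in-plane and puts one electron into the π system; the oxygen donates one lone pair from its p orbital); the conjugation is uninterrupted.
Adding the contributions, 3 × 2 = 6 from the double-bond units + 2 from the O atom = 8.

8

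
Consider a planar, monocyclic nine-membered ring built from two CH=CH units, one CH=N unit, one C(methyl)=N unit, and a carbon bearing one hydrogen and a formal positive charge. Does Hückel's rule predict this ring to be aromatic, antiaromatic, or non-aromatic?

Antiaromatic

Every ring atom contributes a p orbital perpendicular to the ring (every atom in a ring double bond is sp² and brings one electron to the p orbital; each sp² =N– keeps its lone pair in-plane and puts one electron into the π system; the carbocation has an empty p orbital), so the π system is cyclic and fully conjugated.
π-electron count: 4 × 2 = 8 from the double-bond units + 0 from the CH(+) atom = 8.
8 is a 4n count (n = 2), so the planar conjugated ring is antiaromatic.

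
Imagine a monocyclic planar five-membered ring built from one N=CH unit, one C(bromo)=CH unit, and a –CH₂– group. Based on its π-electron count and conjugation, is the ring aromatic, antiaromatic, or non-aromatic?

At the CH2 position, the tetrahedral CH₂ carbon is sp³ and has no p orbital in the ring π system; the ring's p-orbital overlap is broken there.
Hückel's rule only applies to fully conjugated rings, so this one is simply non-aromatic.

Non-aromatic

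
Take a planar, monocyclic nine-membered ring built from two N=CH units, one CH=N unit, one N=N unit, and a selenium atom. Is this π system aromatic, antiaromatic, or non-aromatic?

All ring atoms are sp² and supply a p orbital to the ring (each doubly-bonded ring atom is sp² with one p-orbital electron; each =N– nitrogen is pyridine-type (lone pair in the sp² plane, one electron in the p orbital); the selenium donates one lone pair from its p orbital); the conjugation is uninterrupted.
π-electron count: 4 × 2 = 8 from the double-bond units + 2 from the Se atom = 10.
Since 10 = 4·2 + 2, the ring meets the 4n+2 criterion.

Aromatic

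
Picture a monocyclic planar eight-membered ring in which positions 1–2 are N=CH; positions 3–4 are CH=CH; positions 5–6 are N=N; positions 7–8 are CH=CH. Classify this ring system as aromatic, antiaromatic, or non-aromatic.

Every ring atom contributes a p orbital perpendicular to the ring (the double-bond atoms are sp², each contributing one p electron; each sp² =N– keeps its lone pair in-plane and puts one electron into the π system), so the π system is cyclic and fully conjugated.
π-electron count: 4 × 2 = 8 from the 4 double-bond units.
8 is a 4n count (n = 2), so the planar conjugated ring is antiaromatic.

Antiaromatic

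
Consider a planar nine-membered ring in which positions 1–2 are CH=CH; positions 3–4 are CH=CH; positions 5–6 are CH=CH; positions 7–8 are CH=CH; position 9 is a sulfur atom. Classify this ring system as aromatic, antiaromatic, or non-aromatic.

Aromatic

The p orbitals form a continuous loop: each doubly-bonded ring atom is sp² with one p-orbital electron; the sulfur donates one lone pair from its p orbital. The ring is fully conjugated.
Adding the contributions, 4 × 2 = 8 from the double-bond units + 2 from the S atom = 10.
That gives a 4n+2 count (10, n = 2).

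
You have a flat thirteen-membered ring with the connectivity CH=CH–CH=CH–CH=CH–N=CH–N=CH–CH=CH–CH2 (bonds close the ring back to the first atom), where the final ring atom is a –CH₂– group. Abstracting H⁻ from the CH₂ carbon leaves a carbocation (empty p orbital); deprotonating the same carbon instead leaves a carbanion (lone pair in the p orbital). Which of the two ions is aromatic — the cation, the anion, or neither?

The anion

Once that carbon is sp², every ring atom has a p orbital and both ions are fully conjugated.
Cation: 6 × 2 + 0 = 12 π electrons → 4(3), antiaromatic.
Anion: 6 × 2 + 2 = 14 π electrons → 4(3)+2, aromatic.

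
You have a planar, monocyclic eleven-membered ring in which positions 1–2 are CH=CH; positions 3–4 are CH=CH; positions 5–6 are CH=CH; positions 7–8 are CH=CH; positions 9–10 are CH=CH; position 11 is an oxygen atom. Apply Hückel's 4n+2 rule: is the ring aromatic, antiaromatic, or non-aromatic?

Antiaromatic

Every ring atom contributes a p orbital perpendicular to the ring (every atom in a ring double bond is sp² and brings one electron to the p orbital; the oxygen donates one lone pair from its p orbital), so the π system is cyclic and fully conjugated.
Tallying contributions gives 5 × 2 = 10 from the double-bond units + 2 from the O atom = 12.
A 4n π count (12, n = 3) in a planar conjugated ring means antiaromatic.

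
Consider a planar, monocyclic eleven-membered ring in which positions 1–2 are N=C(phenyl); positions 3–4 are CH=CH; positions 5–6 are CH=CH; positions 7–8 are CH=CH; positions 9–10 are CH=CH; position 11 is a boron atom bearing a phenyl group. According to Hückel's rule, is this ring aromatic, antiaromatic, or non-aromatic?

The p orbitals form a continuous loop: the double-bond atoms are sp², each contributing one p electron; each sp² =N– keeps its lone pair in-plane and puts one electron into the π system; the boron has an empty p orbital. The ring is fully conjugated.
Counting π electrons: 5 × 2 = 10 from the double-bond units + 0 from the B(phenyl) atom = 10.
With 10 π electrons (n = 2), the Hückel 4n+2 condition holds.

Aromatic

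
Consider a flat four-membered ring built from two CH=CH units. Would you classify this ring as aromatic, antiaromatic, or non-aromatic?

Antiaromatic

Every ring atom contributes a p orbital perpendicular to the ring (every atom in a ring double bond is sp² and brings one electron to the p orbital), so the π system is cyclic and fully conjugated.
Counting π electrons: 2 × 2 = 4 from the 2 double-bond units.
A 4n π count (4, n = 1) in a planar conjugated ring means antiaromatic.
(The species described is cyclobutadiene.)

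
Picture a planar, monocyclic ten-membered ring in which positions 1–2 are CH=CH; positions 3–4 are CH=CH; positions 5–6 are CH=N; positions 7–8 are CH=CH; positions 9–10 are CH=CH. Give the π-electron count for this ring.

The p orbitals form a continuous loop: the double-bond atoms are sp², each contributing one p electron; each =N– nitrogen is pyridine-type (lone pair in the sp² plane, one electron in the p orbital). The ring is fully conjugated.
Tallying contributions gives 5 × 2 = 10 from the 5 double-bond units.

10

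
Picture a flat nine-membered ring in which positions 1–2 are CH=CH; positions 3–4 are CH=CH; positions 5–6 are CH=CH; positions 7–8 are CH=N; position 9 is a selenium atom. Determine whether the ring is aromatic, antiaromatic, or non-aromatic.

Every ring atom contributes a p orbital perpendicular to the ring (every atom in a ring double bond is sp² and brings one electron to the p orbital; each =N– nitrogen is pyridine-type (lone pair in the sp² plane, one electron in the p orbital); the selenium donates one lone pair from its p orbital), so the π system is cyclic and fully conjugated.
π-electron count: 4 × 2 = 8 from the double-bond units + 2 from the Se atom = 10.
10 = 4(2) + 2, which satisfies Hückel's 4n+2 rule.

Aromatic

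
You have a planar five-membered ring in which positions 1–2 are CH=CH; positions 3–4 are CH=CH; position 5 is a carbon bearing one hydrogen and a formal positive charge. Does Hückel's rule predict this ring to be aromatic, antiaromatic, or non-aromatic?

Check conjugation: each doubly-bonded ring atom is sp² with one p-orbital electron; the carbocation has an empty p orbital — every position has a p orbital, so the cyclic π system is continuous.
π-electron count: 2 × 2 = 4 from the double-bond units + 0 from the CH(+) atom = 4.
With 4 = 4·1 π electrons, Hückel's rule classifies the planar ring as antiaromatic.
(This ring is the cyclopentadienyl cation.)

Antiaromatic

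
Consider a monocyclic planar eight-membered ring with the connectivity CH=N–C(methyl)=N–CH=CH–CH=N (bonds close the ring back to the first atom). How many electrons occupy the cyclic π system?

Check conjugation: each doubly-bonded ring atom is sp² with one p-orbital electron; each =N– nitrogen is pyridine-type (lone pair in the sp² plane, one electron in the p orbital) — every position has a p orbital, so the cyclic π system is continuous.
π-electron count: 4 × 2 = 8 from the 4 double-bond units.

8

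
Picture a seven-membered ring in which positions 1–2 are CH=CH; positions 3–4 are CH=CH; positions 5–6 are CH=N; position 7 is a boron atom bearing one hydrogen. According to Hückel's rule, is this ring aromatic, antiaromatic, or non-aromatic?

The p orbitals form a continuous loop: each doubly-bonded ring atom is sp² with one p-orbital electron; the doubly-bonded nitrogens are pyridine-type — their lone pairs lie in the ring plane, leaving one electron in the p orbital; the boron has an empty p orbital. The ring is fully conjugated.
π-electron count: 3 × 2 = 6 from the double-bond units + 0 from the BH atom = 6.
With 6 π electrons (n = 1), the Hückel 4n+2 condition holds.

Aromatic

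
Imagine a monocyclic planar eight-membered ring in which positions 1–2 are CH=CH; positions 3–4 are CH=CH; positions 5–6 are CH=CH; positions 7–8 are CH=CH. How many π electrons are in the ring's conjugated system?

Check conjugation: every atom in a ring double bond is sp² and brings one electron to the p orbital — every position has a p orbital, so the cyclic π system is continuous.
Tallying contributions gives 4 × 2 = 8 from the 4 double-bond units.
(This ring is cyclooctatetraene.)

8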